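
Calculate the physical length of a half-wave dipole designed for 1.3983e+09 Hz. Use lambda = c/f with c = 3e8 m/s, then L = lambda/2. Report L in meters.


lambda = c / f = 3.0000e+08 / 1.3983e+09 = 0.2145462 m
L = lambda / 2 = 0.2145462 / 2 = 0.1073 m

0.1073 m


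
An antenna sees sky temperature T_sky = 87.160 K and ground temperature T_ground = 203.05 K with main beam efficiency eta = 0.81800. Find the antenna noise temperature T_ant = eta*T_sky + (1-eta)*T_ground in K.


T_ant = 0.81800 * 87.160 + (1 - 0.81800) * 203.05 = 108.3 K

108.3 K


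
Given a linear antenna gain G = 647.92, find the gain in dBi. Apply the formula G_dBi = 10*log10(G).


G_dBi = 10 * log10(647.92) = 28.12 dBi

28.12 dBi


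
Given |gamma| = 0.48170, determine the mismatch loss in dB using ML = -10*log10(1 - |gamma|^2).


ML = -10 * log10(1 - 0.48170^2) = -10 * log10(0.76796511) = 1.147 dB

1.147 dB


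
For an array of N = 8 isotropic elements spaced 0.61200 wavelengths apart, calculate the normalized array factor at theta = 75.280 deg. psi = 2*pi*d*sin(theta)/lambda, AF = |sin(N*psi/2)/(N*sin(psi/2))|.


psi = 2*pi*0.61200*sin(75.280 deg) = 3.719103 rad
AF = |sin(8*3.719103/2) / (8*sin(3.719103/2))| = 0.09636

0.09636


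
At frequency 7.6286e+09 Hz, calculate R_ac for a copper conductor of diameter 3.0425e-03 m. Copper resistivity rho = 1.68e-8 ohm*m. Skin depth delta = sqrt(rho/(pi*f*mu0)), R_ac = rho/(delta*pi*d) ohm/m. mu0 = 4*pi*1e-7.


delta = sqrt(1.68e-8 / (pi * 7.6286e+09 * 4*pi*1e-7)) = 7.468826e-07 m
R_ac = 1.68e-8 / (7.468826e-07 * pi * 3.0425e-03) = 2.353 ohm/m

2.353 ohm/m


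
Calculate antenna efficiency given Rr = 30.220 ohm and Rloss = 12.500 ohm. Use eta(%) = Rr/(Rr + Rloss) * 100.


eta = 30.220 / (30.220 + 12.500) * 100 = 70.74%

70.74%


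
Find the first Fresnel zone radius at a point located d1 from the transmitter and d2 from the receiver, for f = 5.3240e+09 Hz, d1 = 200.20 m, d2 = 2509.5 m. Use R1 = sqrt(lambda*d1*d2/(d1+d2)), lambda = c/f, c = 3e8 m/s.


lambda = c / f = 3.0000e+08 / 5.3240e+09 = 0.05634861 m
R1 = sqrt(0.05634861 * 200.20 * 2509.5 / (200.20 + 2509.5)) = 3.232 m

3.232 m


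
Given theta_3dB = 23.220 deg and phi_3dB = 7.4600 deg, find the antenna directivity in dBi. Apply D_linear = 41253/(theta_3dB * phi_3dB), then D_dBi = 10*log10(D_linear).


D_linear = 41253 / (23.220 * 7.4600) = 238.1521
D_dBi = 10 * log10(238.1521) = 23.77 dBi

23.77 dBi


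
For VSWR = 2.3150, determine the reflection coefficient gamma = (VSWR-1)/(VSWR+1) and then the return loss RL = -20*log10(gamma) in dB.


gamma = (2.3150 - 1) / (2.3150 + 1) = 0.3966817
RL = -20 * log10(0.3966817) = 8.031 dB

8.031 dB


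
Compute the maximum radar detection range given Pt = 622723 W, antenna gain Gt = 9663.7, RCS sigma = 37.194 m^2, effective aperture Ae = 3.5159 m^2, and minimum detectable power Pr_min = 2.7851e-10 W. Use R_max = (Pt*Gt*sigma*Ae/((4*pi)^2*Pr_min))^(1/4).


R^4 = 622723*9663.7*37.194*3.5159 / ((4*pi)^2 * 2.7851e-10) = 1.789317e+19
R_max = 1.789317e+19^0.25 = 65039 m

65039 m


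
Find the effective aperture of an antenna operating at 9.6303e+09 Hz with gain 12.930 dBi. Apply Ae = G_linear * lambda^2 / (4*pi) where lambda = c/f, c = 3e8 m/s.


lambda = c / f = 3.0000e+08 / 9.6303e+09 = 0.03115168 m
G_linear = 10^(12.930/10) = 19.63360
Ae = G_linear * lambda^2 / (4*pi) = 19.63360 * 0.03115168^2 / (4*pi) = 1.516e-03 m^2

1.516e-03 m^2


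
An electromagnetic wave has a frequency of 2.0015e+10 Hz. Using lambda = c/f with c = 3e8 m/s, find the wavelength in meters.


lambda = c / f = 3.0000e+08 / 2.0015e+10 = 0.01499 m

0.01499 m


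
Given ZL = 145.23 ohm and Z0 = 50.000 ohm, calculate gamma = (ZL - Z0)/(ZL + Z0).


gamma = (145.23 - 50.000) / (145.23 + 50.000) = 0.4878

0.4878


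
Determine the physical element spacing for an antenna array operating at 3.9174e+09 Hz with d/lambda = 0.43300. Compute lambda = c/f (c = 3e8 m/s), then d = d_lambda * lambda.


lambda = c / f = 3.0000e+08 / 3.9174e+09 = 0.07658141 m
d = 0.43300 * 0.07658141 = 0.03316 m

0.03316 m


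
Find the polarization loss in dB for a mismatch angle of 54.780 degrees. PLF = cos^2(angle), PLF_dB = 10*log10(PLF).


PLF_linear = cos^2(54.780 deg) = 0.3326031
PLF_dB = 10 * log10(0.3326031) = -4.781 dB

-4.781 dB


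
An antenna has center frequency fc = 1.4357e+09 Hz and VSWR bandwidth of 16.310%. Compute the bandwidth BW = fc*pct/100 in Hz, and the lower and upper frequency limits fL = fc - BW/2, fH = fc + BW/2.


BW = 1.4357e+09 * 16.310/100 = 2.341627e+08 Hz
fL = 1.4357e+09 - 2.341627e+08/2 = 1.319e+09 Hz
fH = 1.4357e+09 + 2.341627e+08/2 = 1.553e+09 Hz

BW=2.342e+08 Hz, fL=1.319e+09 Hz, fH=1.553e+09 Hz


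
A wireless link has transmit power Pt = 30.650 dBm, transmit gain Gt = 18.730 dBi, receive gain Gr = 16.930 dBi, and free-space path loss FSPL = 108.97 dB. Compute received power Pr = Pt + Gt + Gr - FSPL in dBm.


Pr = 30.650 + 18.730 + 16.930 - 108.97 = -42.66 dBm

-42.66 dBm


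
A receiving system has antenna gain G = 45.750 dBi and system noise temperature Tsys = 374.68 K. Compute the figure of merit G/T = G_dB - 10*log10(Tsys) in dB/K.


G/T = 45.750 - 10*log10(374.68) = 45.750 - 25.73661 = 20.01 dB/K

20.01 dB/K


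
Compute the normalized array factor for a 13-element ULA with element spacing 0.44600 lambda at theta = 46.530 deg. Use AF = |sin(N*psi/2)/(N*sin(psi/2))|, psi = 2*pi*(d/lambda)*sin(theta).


psi = 2*pi*0.44600*sin(46.530 deg) = 2.033727 rad
AF = |sin(13*2.033727/2) / (13*sin(2.033727/2))| = 0.05494

0.05494


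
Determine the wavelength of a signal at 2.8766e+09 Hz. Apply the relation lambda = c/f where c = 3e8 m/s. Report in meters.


lambda = c / f = 3.0000e+08 / 2.8766e+09 = 0.1043 m

0.1043 m


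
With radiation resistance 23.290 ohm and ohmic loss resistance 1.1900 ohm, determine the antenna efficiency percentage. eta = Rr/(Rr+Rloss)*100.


eta = 23.290 / (23.290 + 1.1900) * 100 = 95.14%

95.14%


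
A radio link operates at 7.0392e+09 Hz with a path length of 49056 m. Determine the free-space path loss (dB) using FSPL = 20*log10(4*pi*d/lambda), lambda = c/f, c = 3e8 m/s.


lambda = c / f = 3.0000e+08 / 7.0392e+09 = 0.04261848 m
FSPL = 20 * log10(4*pi*49056/0.04261848) = 143.2 dB

143.2 dB


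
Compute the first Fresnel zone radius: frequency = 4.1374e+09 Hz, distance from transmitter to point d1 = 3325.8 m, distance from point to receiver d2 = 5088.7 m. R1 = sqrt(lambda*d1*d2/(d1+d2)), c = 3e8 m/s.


lambda = c / f = 3.0000e+08 / 4.1374e+09 = 0.07250931 m
R1 = sqrt(0.07250931 * 3325.8 * 5088.7 / (3325.8 + 5088.7)) = 12.08 m

12.08 m


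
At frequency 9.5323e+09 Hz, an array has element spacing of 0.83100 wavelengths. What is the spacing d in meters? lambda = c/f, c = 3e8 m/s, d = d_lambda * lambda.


lambda = c / f = 3.0000e+08 / 9.5323e+09 = 0.03147194 m
d = 0.83100 * 0.03147194 = 0.02615 m

0.02615 m


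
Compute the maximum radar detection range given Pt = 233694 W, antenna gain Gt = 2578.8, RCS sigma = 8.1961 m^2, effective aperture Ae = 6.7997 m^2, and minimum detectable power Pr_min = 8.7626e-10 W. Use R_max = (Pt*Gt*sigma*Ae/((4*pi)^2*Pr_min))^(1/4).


R^4 = 233694*2578.8*8.1961*6.7997 / ((4*pi)^2 * 8.7626e-10) = 2.427222e+17
R_max = 2.427222e+17^0.25 = 22196 m

22196 m


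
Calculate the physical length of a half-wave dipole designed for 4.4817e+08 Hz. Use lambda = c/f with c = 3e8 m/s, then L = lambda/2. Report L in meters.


lambda = c / f = 3.0000e+08 / 4.4817e+08 = 0.6693888 m
L = lambda / 2 = 0.6693888 / 2 = 0.3347 m

0.3347 m


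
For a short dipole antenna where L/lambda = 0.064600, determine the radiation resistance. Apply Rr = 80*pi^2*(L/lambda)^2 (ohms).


Rr = 80 * pi^2 * (0.064600)^2 = 80 * 9.869604 * 4.173160e-03 = 3.295 ohm

3.295 ohm


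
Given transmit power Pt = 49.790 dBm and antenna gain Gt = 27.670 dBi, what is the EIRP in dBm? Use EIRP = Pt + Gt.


EIRP = Pt + Gt = 49.790 + 27.670 = 77.46 dBm

77.46 dBm


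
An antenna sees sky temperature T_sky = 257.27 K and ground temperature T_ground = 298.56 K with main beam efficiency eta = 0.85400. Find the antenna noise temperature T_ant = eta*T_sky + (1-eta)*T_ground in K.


T_ant = 0.85400 * 257.27 + (1 - 0.85400) * 298.56 = 263.3 K

263.3 K


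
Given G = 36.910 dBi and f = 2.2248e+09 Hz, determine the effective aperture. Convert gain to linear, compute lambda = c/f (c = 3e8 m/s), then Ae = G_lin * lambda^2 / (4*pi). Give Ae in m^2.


lambda = c / f = 3.0000e+08 / 2.2248e+09 = 0.1348436 m
G_linear = 10^(36.910/10) = 4909.079
Ae = G_linear * lambda^2 / (4*pi) = 4909.079 * 0.1348436^2 / (4*pi) = 7.103 m^2

7.103 m^2


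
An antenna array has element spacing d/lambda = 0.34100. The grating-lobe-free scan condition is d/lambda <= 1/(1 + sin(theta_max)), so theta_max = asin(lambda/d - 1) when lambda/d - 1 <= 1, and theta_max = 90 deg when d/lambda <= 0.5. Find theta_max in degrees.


lambda/d - 1 = 1/0.34100 - 1 = 1.932551 >= 1
d/lambda <= 0.5, so the array can scan to endfire without grating lobes: theta_max = 90 deg

90 deg


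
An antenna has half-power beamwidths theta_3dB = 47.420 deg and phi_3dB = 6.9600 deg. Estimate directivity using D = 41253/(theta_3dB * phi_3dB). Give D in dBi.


D_linear = 41253 / (47.420 * 6.9600) = 124.9927
D_dBi = 10 * log10(124.9927) = 20.97 dBi

20.97 dBi


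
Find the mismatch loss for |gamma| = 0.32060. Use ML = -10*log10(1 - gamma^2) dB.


ML = -10 * log10(1 - 0.32060^2) = -10 * log10(0.89721564) = 0.4710 dB

0.4710 dB


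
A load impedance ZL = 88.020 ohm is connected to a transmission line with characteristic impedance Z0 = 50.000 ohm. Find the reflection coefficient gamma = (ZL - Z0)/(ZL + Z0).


gamma = (88.020 - 50.000) / (88.020 + 50.000) = 0.2755

0.2755


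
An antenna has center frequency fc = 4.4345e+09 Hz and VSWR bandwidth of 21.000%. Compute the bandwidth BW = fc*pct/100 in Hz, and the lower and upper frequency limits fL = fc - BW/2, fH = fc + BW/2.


BW = 4.4345e+09 * 21.000/100 = 9.312450e+08 Hz
fL = 4.4345e+09 - 9.312450e+08/2 = 3.969e+09 Hz
fH = 4.4345e+09 + 9.312450e+08/2 = 4.900e+09 Hz

BW=9.312e+08 Hz, fL=3.969e+09 Hz, fH=4.900e+09 Hz


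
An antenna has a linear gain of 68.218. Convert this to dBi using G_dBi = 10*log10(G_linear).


G_dBi = 10 * log10(68.218) = 18.34 dBi

18.34 dBi


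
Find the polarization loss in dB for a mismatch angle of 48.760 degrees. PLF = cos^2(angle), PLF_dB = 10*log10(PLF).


PLF_linear = cos^2(48.760 deg) = 0.4345639
PLF_dB = 10 * log10(0.4345639) = -3.619 dB

-3.619 dB


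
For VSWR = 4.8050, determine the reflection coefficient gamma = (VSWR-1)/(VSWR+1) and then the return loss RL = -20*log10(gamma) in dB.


gamma = (4.8050 - 1) / (4.8050 + 1) = 0.6554694
RL = -20 * log10(0.6554694) = 3.669 dB

3.669 dB


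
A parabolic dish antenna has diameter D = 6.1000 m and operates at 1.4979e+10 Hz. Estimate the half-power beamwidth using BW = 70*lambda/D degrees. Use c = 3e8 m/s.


lambda = c / f = 3.0000e+08 / 1.4979e+10 = 0.02002804 m
BW = 70 * 0.02002804 / 6.1000 = 0.2298 deg

0.2298 deg


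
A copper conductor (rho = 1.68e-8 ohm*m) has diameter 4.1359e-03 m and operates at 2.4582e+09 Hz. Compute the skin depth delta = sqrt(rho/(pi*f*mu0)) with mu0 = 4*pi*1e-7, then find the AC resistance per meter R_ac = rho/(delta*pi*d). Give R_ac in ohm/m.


delta = sqrt(1.68e-8 / (pi * 2.4582e+09 * 4*pi*1e-7)) = 1.315728e-06 m
R_ac = 1.68e-8 / (1.315728e-06 * pi * 4.1359e-03) = 0.9827 ohm/m

0.9827 ohm/m


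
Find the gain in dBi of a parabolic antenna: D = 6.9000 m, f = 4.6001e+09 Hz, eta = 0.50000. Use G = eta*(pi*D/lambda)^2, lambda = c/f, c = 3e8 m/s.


lambda = c / f = 3.0000e+08 / 4.6001e+09 = 0.06521597 m
G_linear = 0.50000 * (pi * 6.9000 / 0.06521597)^2 = 55240.81
G_dBi = 10 * log10(55240.81) = 47.42 dBi

47.42 dBi


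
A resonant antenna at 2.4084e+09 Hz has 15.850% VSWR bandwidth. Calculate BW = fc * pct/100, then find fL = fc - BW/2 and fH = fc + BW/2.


BW = 2.4084e+09 * 15.850/100 = 3.817314e+08 Hz
fL = 2.4084e+09 - 3.817314e+08/2 = 2.218e+09 Hz
fH = 2.4084e+09 + 3.817314e+08/2 = 2.599e+09 Hz

BW=3.817e+08 Hz, fL=2.218e+09 Hz, fH=2.599e+09 Hz


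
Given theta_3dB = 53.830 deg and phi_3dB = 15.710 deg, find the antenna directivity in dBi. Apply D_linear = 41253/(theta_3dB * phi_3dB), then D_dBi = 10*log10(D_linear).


D_linear = 41253 / (53.830 * 15.710) = 48.78148
D_dBi = 10 * log10(48.78148) = 16.88 dBi

16.88 dBi


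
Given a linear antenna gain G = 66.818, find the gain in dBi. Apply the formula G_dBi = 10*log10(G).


G_dBi = 10 * log10(66.818) = 18.25 dBi

18.25 dBi


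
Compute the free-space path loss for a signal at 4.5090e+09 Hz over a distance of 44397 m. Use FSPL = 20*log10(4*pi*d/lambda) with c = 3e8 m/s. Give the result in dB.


lambda = c / f = 3.0000e+08 / 4.5090e+09 = 0.06653360 m
FSPL = 20 * log10(4*pi*44397/0.06653360) = 138.5 dB

138.5 dB


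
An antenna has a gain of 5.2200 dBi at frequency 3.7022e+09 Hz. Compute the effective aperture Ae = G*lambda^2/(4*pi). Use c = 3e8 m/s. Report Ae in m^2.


lambda = c / f = 3.0000e+08 / 3.7022e+09 = 0.08103290 m
G_linear = 10^(5.2200/10) = 3.326596
Ae = G_linear * lambda^2 / (4*pi) = 3.326596 * 0.08103290^2 / (4*pi) = 1.738e-03 m^2

1.738e-03 m^2


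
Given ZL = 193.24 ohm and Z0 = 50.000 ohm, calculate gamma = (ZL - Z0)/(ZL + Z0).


gamma = (193.24 - 50.000) / (193.24 + 50.000) = 0.5889

0.5889


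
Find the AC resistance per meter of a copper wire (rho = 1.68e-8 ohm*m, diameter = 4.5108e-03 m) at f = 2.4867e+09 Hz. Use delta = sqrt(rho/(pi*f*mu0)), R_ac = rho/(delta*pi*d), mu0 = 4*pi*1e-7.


delta = sqrt(1.68e-8 / (pi * 2.4867e+09 * 4*pi*1e-7)) = 1.308167e-06 m
R_ac = 1.68e-8 / (1.308167e-06 * pi * 4.5108e-03) = 0.9062 ohm/m

0.9062 ohm/m


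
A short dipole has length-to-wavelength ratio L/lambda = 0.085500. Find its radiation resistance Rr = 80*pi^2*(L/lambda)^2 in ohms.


Rr = 80 * pi^2 * (0.085500)^2 = 80 * 9.869604 * 7.310250e-03 = 5.772 ohm

5.772 ohm


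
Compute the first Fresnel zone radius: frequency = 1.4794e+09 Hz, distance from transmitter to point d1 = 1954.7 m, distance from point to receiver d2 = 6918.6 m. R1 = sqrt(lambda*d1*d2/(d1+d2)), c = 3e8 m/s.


lambda = c / f = 3.0000e+08 / 1.4794e+09 = 0.2027849 m
R1 = sqrt(0.2027849 * 1954.7 * 6918.6 / (1954.7 + 6918.6)) = 17.58 m

17.58 m


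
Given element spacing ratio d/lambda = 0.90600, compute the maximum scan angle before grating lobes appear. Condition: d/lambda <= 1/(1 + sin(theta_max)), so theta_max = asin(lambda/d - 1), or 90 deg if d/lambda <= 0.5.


lambda/d - 1 = 1/0.90600 - 1 = 0.1037528
theta_max = asin(0.1037528) = 5.955 deg

5.955 deg


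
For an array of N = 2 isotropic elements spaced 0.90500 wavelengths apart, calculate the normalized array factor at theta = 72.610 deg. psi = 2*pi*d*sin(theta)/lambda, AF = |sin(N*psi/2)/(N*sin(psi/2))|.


psi = 2*pi*0.90500*sin(72.610 deg) = 5.426377 rad
AF = |sin(2*5.426377/2) / (2*sin(5.426377/2))| = 0.9096

0.9096


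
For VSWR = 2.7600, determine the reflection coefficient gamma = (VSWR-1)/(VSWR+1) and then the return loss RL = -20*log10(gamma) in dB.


gamma = (2.7600 - 1) / (2.7600 + 1) = 0.4680851
RL = -20 * log10(0.4680851) = 6.594 dB

6.594 dB


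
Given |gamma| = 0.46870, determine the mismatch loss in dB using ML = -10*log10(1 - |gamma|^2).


ML = -10 * log10(1 - 0.46870^2) = -10 * log10(0.78032031) = 1.077 dB

1.077 dB


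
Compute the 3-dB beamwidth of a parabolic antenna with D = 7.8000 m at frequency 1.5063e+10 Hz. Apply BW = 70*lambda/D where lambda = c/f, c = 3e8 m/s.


lambda = c / f = 3.0000e+08 / 1.5063e+10 = 0.01991635 m
BW = 70 * 0.01991635 / 7.8000 = 0.1787 deg

0.1787 deg


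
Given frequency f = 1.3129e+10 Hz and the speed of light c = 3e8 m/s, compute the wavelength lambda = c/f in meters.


lambda = c / f = 3.0000e+08 / 1.3129e+10 = 0.02285 m

0.02285 m


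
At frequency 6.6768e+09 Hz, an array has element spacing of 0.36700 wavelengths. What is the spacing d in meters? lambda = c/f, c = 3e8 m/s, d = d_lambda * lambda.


lambda = c / f = 3.0000e+08 / 6.6768e+09 = 0.04493170 m
d = 0.36700 * 0.04493170 = 0.01649 m

0.01649 m


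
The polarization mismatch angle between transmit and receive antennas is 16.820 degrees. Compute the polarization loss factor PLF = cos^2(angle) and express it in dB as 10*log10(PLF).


PLF_linear = cos^2(16.820 deg) = 0.9162673
PLF_dB = 10 * log10(0.9162673) = -0.3798 dB

-0.3798 dB


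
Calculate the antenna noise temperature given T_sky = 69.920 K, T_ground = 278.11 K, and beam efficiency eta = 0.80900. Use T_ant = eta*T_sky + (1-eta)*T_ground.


T_ant = 0.80900 * 69.920 + (1 - 0.80900) * 278.11 = 109.7 K

109.7 K


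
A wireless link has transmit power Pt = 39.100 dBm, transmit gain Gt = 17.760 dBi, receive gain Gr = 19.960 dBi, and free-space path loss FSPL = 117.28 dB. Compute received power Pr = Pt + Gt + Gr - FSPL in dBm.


Pr = 39.100 + 17.760 + 19.960 - 117.28 = -40.46 dBm

-40.46 dBm


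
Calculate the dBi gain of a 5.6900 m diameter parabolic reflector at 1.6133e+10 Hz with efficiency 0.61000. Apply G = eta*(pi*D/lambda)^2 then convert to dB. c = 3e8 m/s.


lambda = c / f = 3.0000e+08 / 1.6133e+10 = 0.01859543 m
G_linear = 0.61000 * (pi * 5.6900 / 0.01859543)^2 = 563691.7
G_dBi = 10 * log10(563691.7) = 57.51 dBi

57.51 dBi


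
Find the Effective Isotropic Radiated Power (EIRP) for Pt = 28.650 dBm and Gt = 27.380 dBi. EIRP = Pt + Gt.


EIRP = Pt + Gt = 28.650 + 27.380 = 56.03 dBm

56.03 dBm


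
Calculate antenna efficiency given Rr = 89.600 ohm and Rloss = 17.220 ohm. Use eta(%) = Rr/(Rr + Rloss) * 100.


eta = 89.600 / (89.600 + 17.220) * 100 = 83.88%

83.88%


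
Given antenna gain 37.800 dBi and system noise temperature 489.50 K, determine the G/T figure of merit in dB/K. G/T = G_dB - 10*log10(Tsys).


G/T = 37.800 - 10*log10(489.50) = 37.800 - 26.89753 = 10.90 dB/K

10.90 dB/K


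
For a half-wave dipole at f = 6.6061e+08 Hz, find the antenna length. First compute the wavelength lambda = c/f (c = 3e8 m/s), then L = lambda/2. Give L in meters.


lambda = c / f = 3.0000e+08 / 6.6061e+08 = 0.4541257 m
L = lambda / 2 = 0.4541257 / 2 = 0.2271 m

0.2271 m


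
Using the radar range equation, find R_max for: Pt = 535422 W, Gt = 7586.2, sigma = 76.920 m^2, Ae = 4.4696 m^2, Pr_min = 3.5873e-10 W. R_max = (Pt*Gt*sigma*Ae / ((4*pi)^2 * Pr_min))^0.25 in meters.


R^4 = 535422*7586.2*76.920*4.4696 / ((4*pi)^2 * 3.5873e-10) = 2.465137e+19
R_max = 2.465137e+19^0.25 = 70463 m

70463 m


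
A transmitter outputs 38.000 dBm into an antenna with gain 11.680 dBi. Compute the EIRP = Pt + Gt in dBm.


EIRP = Pt + Gt = 38.000 + 11.680 = 49.68 dBm

49.68 dBm


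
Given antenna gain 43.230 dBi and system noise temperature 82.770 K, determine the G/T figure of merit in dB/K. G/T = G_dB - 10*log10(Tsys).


G/T = 43.230 - 10*log10(82.770) = 43.230 - 19.17873 = 24.05 dB/K

24.05 dB/K


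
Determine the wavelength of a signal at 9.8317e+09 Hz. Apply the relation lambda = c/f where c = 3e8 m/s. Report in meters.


lambda = c / f = 3.0000e+08 / 9.8317e+09 = 0.03051 m

0.03051 m


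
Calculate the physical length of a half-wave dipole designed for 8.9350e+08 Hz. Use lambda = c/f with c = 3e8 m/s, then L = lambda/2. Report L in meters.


lambda = c / f = 3.0000e+08 / 8.9350e+08 = 0.3357583 m
L = lambda / 2 = 0.3357583 / 2 = 0.1679 m

0.1679 m


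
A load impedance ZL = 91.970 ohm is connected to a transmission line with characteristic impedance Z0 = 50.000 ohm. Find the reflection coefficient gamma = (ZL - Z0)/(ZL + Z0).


gamma = (91.970 - 50.000) / (91.970 + 50.000) = 0.2956

0.2956


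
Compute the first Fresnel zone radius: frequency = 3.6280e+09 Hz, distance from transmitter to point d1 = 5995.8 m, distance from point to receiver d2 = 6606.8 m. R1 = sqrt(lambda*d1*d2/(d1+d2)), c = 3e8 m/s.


lambda = c / f = 3.0000e+08 / 3.6280e+09 = 0.08269019 m
R1 = sqrt(0.08269019 * 5995.8 * 6606.8 / (5995.8 + 6606.8)) = 16.12 m

16.12 m


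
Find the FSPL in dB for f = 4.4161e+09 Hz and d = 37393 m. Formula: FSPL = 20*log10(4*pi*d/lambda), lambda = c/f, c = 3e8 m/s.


lambda = c / f = 3.0000e+08 / 4.4161e+09 = 0.06793324 m
FSPL = 20 * log10(4*pi*37393/0.06793324) = 136.8 dB

136.8 dB


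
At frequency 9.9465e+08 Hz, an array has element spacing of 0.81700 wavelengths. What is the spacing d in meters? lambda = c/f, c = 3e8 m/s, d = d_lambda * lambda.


lambda = c / f = 3.0000e+08 / 9.9465e+08 = 0.3016136 m
d = 0.81700 * 0.3016136 = 0.2464 m

0.2464 m


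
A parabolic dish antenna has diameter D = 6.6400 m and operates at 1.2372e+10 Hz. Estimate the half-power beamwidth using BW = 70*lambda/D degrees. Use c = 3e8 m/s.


lambda = c / f = 3.0000e+08 / 1.2372e+10 = 0.02424830 m
BW = 70 * 0.02424830 / 6.6400 = 0.2556 deg

0.2556 deg


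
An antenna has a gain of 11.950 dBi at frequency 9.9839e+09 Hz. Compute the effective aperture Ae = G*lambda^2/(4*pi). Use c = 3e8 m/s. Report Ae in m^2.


lambda = c / f = 3.0000e+08 / 9.9839e+09 = 0.03004838 m
G_linear = 10^(11.950/10) = 15.66751
Ae = G_linear * lambda^2 / (4*pi) = 15.66751 * 0.03004838^2 / (4*pi) = 1.126e-03 m^2

1.126e-03 m^2


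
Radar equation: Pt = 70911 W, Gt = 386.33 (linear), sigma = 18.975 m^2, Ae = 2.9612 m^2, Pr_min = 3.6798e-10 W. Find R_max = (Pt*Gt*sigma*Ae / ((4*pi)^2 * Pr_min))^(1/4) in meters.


R^4 = 70911*386.33*18.975*2.9612 / ((4*pi)^2 * 3.6798e-10) = 2.648974e+16
R_max = 2.648974e+16^0.25 = 12758 m

12758 m


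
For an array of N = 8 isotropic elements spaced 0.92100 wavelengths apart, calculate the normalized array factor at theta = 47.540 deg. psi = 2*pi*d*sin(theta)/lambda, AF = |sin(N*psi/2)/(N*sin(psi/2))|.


psi = 2*pi*0.92100*sin(47.540 deg) = 4.269215 rad
AF = |sin(8*4.269215/2) / (8*sin(4.269215/2))| = 0.1449

0.1449


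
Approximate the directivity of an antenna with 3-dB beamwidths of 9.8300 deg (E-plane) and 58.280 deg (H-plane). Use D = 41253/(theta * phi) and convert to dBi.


D_linear = 41253 / (9.8300 * 58.280) = 72.00829
D_dBi = 10 * log10(72.00829) = 18.57 dBi

18.57 dBi


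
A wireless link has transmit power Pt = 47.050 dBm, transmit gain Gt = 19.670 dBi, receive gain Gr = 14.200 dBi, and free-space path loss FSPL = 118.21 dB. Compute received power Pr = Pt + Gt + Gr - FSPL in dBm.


Pr = 47.050 + 19.670 + 14.200 - 118.21 = -37.29 dBm

-37.29 dBm


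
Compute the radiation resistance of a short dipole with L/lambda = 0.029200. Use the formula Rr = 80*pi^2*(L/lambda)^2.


Rr = 80 * pi^2 * (0.029200)^2 = 80 * 9.869604 * 8.526400e-04 = 0.6732 ohm

0.6732 ohm


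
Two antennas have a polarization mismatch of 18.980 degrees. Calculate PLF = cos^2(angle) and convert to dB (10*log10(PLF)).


PLF_linear = cos^2(18.980 deg) = 0.8942202
PLF_dB = 10 * log10(0.8942202) = -0.4856 dB

-0.4856 dB


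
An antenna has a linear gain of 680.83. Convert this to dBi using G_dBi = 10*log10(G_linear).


G_dBi = 10 * log10(680.83) = 28.33 dBi

28.33 dBi


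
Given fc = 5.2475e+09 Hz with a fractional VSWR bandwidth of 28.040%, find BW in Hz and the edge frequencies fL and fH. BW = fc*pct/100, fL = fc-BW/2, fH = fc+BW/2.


BW = 5.2475e+09 * 28.040/100 = 1.471399e+09 Hz
fL = 5.2475e+09 - 1.471399e+09/2 = 4.512e+09 Hz
fH = 5.2475e+09 + 1.471399e+09/2 = 5.983e+09 Hz

BW=1.471e+09 Hz, fL=4.512e+09 Hz, fH=5.983e+09 Hz


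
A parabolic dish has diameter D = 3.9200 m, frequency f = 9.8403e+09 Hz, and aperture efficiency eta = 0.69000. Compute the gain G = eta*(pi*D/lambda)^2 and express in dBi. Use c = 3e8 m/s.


lambda = c / f = 3.0000e+08 / 9.8403e+09 = 0.03048688 m
G_linear = 0.69000 * (pi * 3.9200 / 0.03048688)^2 = 112588.8
G_dBi = 10 * log10(112588.8) = 50.51 dBi

50.51 dBi


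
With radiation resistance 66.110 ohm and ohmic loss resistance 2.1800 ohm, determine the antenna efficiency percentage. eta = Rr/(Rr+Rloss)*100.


eta = 66.110 / (66.110 + 2.1800) * 100 = 96.81%

96.81%


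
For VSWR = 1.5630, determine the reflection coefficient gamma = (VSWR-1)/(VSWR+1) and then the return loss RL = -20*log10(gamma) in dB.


gamma = (1.5630 - 1) / (1.5630 + 1) = 0.2196645
RL = -20 * log10(0.2196645) = 13.16 dB

13.16 dB


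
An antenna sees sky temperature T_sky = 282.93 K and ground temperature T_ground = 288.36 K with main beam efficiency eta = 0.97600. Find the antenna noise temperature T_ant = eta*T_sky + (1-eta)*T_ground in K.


T_ant = 0.97600 * 282.93 + (1 - 0.97600) * 288.36 = 283.1 K

283.1 K


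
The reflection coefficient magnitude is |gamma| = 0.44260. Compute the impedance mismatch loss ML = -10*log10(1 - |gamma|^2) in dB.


ML = -10 * log10(1 - 0.44260^2) = -10 * log10(0.80410524) = 0.9469 dB

0.9469 dB


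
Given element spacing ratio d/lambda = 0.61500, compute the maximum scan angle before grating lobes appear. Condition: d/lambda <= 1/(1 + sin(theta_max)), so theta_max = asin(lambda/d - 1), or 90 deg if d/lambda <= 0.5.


lambda/d - 1 = 1/0.61500 - 1 = 0.6260163
theta_max = asin(0.6260163) = 38.76 deg

38.76 deg


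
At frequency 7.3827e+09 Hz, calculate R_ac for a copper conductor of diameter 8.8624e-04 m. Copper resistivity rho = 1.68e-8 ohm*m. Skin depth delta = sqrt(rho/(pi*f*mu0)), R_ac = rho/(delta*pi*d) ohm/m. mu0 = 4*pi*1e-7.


delta = sqrt(1.68e-8 / (pi * 7.3827e+09 * 4*pi*1e-7)) = 7.592192e-07 m
R_ac = 1.68e-8 / (7.592192e-07 * pi * 8.8624e-04) = 7.948 ohm/m

7.948 ohm/m


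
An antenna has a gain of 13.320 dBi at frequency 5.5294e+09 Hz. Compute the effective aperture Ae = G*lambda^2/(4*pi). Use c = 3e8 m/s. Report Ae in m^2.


lambda = c / f = 3.0000e+08 / 5.5294e+09 = 0.05425543 m
G_linear = 10^(13.320/10) = 21.47830
Ae = G_linear * lambda^2 / (4*pi) = 21.47830 * 0.05425543^2 / (4*pi) = 5.031e-03 m^2

5.031e-03 m^2


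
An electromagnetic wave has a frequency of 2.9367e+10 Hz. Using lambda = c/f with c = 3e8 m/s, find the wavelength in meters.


lambda = c / f = 3.0000e+08 / 2.9367e+10 = 0.01022 m

0.01022 m


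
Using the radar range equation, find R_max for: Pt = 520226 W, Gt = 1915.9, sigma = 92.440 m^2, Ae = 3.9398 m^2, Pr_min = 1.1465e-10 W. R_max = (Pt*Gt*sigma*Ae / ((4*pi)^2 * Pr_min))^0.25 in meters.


R^4 = 520226*1915.9*92.440*3.9398 / ((4*pi)^2 * 1.1465e-10) = 2.004958e+19
R_max = 2.004958e+19^0.25 = 66915 m

66915 m


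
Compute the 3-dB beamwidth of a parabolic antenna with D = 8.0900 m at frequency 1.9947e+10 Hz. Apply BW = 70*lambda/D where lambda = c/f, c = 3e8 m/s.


lambda = c / f = 3.0000e+08 / 1.9947e+10 = 0.01503986 m
BW = 70 * 0.01503986 / 8.0900 = 0.1301 deg

0.1301 deg


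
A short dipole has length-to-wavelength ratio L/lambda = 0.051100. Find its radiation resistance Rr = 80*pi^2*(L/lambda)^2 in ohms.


Rr = 80 * pi^2 * (0.051100)^2 = 80 * 9.869604 * 2.611210e-03 = 2.062 ohm

2.062 ohm


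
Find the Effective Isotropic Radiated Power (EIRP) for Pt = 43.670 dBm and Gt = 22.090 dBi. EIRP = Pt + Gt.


EIRP = Pt + Gt = 43.670 + 22.090 = 65.76 dBm

65.76 dBm


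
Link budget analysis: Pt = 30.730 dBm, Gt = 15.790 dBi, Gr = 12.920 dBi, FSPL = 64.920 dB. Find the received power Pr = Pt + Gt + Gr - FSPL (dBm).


Pr = 30.730 + 15.790 + 12.920 - 64.920 = -5.48 dBm

-5.48 dBm


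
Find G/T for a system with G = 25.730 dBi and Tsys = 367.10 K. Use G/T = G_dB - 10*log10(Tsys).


G/T = 25.730 - 10*log10(367.10) = 25.730 - 25.64784 = 0.08216 dB/K

0.08216 dB/K


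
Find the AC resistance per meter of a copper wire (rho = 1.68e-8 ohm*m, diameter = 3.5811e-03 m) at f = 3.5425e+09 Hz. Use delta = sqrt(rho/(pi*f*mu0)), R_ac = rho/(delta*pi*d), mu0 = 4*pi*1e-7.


delta = sqrt(1.68e-8 / (pi * 3.5425e+09 * 4*pi*1e-7)) = 1.096023e-06 m
R_ac = 1.68e-8 / (1.096023e-06 * pi * 3.5811e-03) = 1.362 ohm/m

1.362 ohm/m


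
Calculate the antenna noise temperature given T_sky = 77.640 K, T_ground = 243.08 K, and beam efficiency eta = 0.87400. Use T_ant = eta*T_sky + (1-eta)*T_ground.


T_ant = 0.87400 * 77.640 + (1 - 0.87400) * 243.08 = 98.49 K

98.49 K


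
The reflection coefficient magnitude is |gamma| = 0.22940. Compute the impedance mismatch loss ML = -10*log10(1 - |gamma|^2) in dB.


ML = -10 * log10(1 - 0.22940^2) = -10 * log10(0.94737564) = 0.2348 dB

0.2348 dB


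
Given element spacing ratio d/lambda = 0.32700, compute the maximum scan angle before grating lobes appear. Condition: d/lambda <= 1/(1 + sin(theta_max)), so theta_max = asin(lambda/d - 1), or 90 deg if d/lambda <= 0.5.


lambda/d - 1 = 1/0.32700 - 1 = 2.058104 >= 1
d/lambda <= 0.5, so the array can scan to endfire without grating lobes: theta_max = 90 deg

90 deg


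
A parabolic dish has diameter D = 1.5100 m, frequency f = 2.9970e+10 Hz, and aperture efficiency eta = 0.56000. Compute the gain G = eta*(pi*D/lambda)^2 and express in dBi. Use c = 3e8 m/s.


lambda = c / f = 3.0000e+08 / 2.9970e+10 = 0.01001001 m
G_linear = 0.56000 * (pi * 1.5100 / 0.01001001)^2 = 125768.7
G_dBi = 10 * log10(125768.7) = 51.00 dBi

51.00 dBi


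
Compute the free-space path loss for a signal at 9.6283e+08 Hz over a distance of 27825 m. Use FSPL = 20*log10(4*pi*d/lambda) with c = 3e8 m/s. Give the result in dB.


lambda = c / f = 3.0000e+08 / 9.6283e+08 = 0.3115815 m
FSPL = 20 * log10(4*pi*27825/0.3115815) = 121.0 dB

121.0 dB


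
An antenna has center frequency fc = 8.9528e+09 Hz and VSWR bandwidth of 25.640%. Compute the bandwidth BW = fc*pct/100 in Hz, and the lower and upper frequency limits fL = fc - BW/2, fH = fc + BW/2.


BW = 8.9528e+09 * 25.640/100 = 2.295498e+09 Hz
fL = 8.9528e+09 - 2.295498e+09/2 = 7.805e+09 Hz
fH = 8.9528e+09 + 2.295498e+09/2 = 1.010e+10 Hz

BW=2.295e+09 Hz, fL=7.805e+09 Hz, fH=1.010e+10 Hz


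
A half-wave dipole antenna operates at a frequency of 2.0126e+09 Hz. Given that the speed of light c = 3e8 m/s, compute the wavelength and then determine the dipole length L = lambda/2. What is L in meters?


lambda = c / f = 3.0000e+08 / 2.0126e+09 = 0.1490609 m
L = lambda / 2 = 0.1490609 / 2 = 0.07453 m

0.07453 m


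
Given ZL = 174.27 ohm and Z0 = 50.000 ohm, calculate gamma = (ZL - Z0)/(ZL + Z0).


gamma = (174.27 - 50.000) / (174.27 + 50.000) = 0.5541

0.5541


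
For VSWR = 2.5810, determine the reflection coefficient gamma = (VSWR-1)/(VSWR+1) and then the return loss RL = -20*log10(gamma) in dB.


gamma = (2.5810 - 1) / (2.5810 + 1) = 0.4414968
RL = -20 * log10(0.4414968) = 7.101 dB

7.101 dB


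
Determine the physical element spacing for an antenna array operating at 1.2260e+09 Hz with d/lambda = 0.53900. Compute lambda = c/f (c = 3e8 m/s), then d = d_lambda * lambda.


lambda = c / f = 3.0000e+08 / 1.2260e+09 = 0.2446982 m
d = 0.53900 * 0.2446982 = 0.1319 m

0.1319 m


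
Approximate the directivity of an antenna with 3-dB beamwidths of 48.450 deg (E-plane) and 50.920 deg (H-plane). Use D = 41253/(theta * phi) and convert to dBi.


D_linear = 41253 / (48.450 * 50.920) = 16.72143
D_dBi = 10 * log10(16.72143) = 12.23 dBi

12.23 dBi


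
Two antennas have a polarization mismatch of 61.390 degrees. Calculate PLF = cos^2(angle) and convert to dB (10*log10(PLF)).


PLF_linear = cos^2(61.390 deg) = 0.2292926
PLF_dB = 10 * log10(0.2292926) = -6.396 dB

-6.396 dB


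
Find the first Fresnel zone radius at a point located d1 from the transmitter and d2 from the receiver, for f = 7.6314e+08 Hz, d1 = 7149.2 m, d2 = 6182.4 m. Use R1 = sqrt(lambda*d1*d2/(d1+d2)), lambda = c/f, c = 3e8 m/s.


lambda = c / f = 3.0000e+08 / 7.6314e+08 = 0.3931127 m
R1 = sqrt(0.3931127 * 7149.2 * 6182.4 / (7149.2 + 6182.4)) = 36.10 m

36.10 m


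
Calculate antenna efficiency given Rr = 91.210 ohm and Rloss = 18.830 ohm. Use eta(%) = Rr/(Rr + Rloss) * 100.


eta = 91.210 / (91.210 + 18.830) * 100 = 82.89%

82.89%


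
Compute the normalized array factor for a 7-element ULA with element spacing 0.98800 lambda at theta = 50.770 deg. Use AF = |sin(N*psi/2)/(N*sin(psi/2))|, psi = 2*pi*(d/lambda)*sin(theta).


psi = 2*pi*0.98800*sin(50.770 deg) = 4.808635 rad
AF = |sin(7*4.808635/2) / (7*sin(4.808635/2))| = 0.1915

0.1915


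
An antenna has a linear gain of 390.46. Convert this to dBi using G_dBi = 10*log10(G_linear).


G_dBi = 10 * log10(390.46) = 25.92 dBi

25.92 dBi


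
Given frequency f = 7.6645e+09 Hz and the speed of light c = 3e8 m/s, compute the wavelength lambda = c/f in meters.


lambda = c / f = 3.0000e+08 / 7.6645e+09 = 0.03914 m

0.03914 m


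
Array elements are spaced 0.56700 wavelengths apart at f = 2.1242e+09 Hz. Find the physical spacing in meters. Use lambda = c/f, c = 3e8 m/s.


lambda = c / f = 3.0000e+08 / 2.1242e+09 = 0.1412296 m
d = 0.56700 * 0.1412296 = 0.08008 m

0.08008 m


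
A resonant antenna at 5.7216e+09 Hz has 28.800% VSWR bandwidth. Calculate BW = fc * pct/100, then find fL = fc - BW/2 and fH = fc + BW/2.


BW = 5.7216e+09 * 28.800/100 = 1.647821e+09 Hz
fL = 5.7216e+09 - 1.647821e+09/2 = 4.898e+09 Hz
fH = 5.7216e+09 + 1.647821e+09/2 = 6.546e+09 Hz

BW=1.648e+09 Hz, fL=4.898e+09 Hz, fH=6.546e+09 Hz


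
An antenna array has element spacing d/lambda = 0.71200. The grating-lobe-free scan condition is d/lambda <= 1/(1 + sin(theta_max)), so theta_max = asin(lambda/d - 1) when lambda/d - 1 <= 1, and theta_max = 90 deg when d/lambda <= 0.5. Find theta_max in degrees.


lambda/d - 1 = 1/0.71200 - 1 = 0.4044944
theta_max = asin(0.4044944) = 23.86 deg

23.86 deg


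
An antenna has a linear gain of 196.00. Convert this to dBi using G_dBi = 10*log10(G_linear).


G_dBi = 10 * log10(196.00) = 22.92 dBi

22.92 dBi


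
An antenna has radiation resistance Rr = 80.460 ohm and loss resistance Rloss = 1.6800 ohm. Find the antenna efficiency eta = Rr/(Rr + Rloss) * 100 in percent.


eta = 80.460 / (80.460 + 1.6800) * 100 = 97.95%

97.95%


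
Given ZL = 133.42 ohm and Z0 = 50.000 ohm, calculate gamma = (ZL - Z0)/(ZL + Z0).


gamma = (133.42 - 50.000) / (133.42 + 50.000) = 0.4548

0.4548


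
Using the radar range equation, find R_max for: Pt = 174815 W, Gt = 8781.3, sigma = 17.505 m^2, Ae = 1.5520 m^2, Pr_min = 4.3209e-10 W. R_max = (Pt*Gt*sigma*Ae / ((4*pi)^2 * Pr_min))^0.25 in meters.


R^4 = 174815*8781.3*17.505*1.5520 / ((4*pi)^2 * 4.3209e-10) = 6.112198e+17
R_max = 6.112198e+17^0.25 = 27961 m

27961 m


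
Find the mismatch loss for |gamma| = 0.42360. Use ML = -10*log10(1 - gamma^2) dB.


ML = -10 * log10(1 - 0.42360^2) = -10 * log10(0.82056304) = 0.8589 dB

0.8589 dB


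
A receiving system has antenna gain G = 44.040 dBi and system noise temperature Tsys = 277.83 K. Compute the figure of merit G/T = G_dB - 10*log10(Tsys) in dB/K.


G/T = 44.040 - 10*log10(277.83) = 44.040 - 24.43779 = 19.60 dB/K

19.60 dB/K


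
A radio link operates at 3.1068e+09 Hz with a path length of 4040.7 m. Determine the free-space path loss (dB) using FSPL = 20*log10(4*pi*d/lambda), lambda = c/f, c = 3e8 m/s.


lambda = c / f = 3.0000e+08 / 3.1068e+09 = 0.09656238 m
FSPL = 20 * log10(4*pi*4040.7/0.09656238) = 114.4 dB

114.4 dB


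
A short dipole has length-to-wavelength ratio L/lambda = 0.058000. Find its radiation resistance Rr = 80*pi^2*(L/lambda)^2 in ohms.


Rr = 80 * pi^2 * (0.058000)^2 = 80 * 9.869604 * 3.364000e-03 = 2.656 ohm

2.656 ohm


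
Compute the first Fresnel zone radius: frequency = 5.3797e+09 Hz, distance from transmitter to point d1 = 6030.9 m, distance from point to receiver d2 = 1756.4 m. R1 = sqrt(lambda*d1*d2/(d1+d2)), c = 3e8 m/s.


lambda = c / f = 3.0000e+08 / 5.3797e+09 = 0.05576519 m
R1 = sqrt(0.05576519 * 6030.9 * 1756.4 / (6030.9 + 1756.4)) = 8.709 m

8.709 m


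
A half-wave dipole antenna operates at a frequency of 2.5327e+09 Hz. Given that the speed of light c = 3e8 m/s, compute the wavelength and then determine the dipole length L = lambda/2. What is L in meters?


lambda = c / f = 3.0000e+08 / 2.5327e+09 = 0.1184507 m
L = lambda / 2 = 0.1184507 / 2 = 0.05923 m

0.05923 m


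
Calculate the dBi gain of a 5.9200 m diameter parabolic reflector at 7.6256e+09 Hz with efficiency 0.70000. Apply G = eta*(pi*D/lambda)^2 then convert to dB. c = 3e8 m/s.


lambda = c / f = 3.0000e+08 / 7.6256e+09 = 0.03934117 m
G_linear = 0.70000 * (pi * 5.9200 / 0.03934117)^2 = 156439.6
G_dBi = 10 * log10(156439.6) = 51.94 dBi

51.94 dBi


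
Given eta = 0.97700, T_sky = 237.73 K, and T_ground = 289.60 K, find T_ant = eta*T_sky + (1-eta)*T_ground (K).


T_ant = 0.97700 * 237.73 + (1 - 0.97700) * 289.60 = 238.9 K

238.9 K


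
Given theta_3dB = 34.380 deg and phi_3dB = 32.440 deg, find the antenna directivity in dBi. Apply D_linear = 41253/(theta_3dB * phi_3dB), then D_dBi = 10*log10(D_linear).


D_linear = 41253 / (34.380 * 32.440) = 36.98868
D_dBi = 10 * log10(36.98868) = 15.68 dBi

15.68 dBi


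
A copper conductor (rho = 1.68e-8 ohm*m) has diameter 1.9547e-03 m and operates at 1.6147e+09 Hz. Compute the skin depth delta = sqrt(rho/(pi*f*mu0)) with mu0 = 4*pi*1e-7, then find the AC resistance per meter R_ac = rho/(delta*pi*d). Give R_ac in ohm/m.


delta = sqrt(1.68e-8 / (pi * 1.6147e+09 * 4*pi*1e-7)) = 1.623412e-06 m
R_ac = 1.68e-8 / (1.623412e-06 * pi * 1.9547e-03) = 1.685 ohm/m

1.685 ohm/m


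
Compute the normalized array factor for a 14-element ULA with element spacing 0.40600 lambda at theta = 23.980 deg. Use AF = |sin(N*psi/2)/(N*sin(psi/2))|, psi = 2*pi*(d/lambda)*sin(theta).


psi = 2*pi*0.40600*sin(23.980 deg) = 1.036761 rad
AF = |sin(14*1.036761/2) / (14*sin(1.036761/2))| = 0.1193

0.1193


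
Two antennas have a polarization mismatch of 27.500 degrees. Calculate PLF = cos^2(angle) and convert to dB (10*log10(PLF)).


PLF_linear = cos^2(27.500 deg) = 0.7867882
PLF_dB = 10 * log10(0.7867882) = -1.041 dB

-1.041 dB


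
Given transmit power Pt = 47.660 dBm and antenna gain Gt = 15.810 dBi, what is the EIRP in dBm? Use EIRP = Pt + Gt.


EIRP = Pt + Gt = 47.660 + 15.810 = 63.47 dBm

63.47 dBm


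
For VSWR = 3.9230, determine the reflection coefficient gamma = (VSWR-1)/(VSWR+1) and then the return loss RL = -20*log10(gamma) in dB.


gamma = (3.9230 - 1) / (3.9230 + 1) = 0.5937437
RL = -20 * log10(0.5937437) = 4.528 dB

4.528 dB


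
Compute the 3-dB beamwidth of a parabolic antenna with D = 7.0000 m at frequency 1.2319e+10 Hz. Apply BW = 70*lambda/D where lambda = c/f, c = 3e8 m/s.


lambda = c / f = 3.0000e+08 / 1.2319e+10 = 0.02435263 m
BW = 70 * 0.02435263 / 7.0000 = 0.2435 deg

0.2435 deg


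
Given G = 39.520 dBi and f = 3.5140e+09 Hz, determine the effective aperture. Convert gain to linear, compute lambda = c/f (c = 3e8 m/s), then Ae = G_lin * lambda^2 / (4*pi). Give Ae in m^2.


lambda = c / f = 3.0000e+08 / 3.5140e+09 = 0.08537279 m
G_linear = 10^(39.520/10) = 8953.648
Ae = G_linear * lambda^2 / (4*pi) = 8953.648 * 0.08537279^2 / (4*pi) = 5.193 m^2

5.193 m^2


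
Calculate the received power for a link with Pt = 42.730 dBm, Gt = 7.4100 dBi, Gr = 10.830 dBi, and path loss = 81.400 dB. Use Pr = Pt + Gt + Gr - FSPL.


Pr = 42.730 + 7.4100 + 10.830 - 81.400 = -20.43 dBm

-20.43 dBm


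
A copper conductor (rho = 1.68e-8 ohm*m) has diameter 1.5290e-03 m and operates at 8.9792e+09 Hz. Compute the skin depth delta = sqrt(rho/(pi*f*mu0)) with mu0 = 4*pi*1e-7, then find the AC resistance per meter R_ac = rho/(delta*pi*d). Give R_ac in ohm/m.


delta = sqrt(1.68e-8 / (pi * 8.9792e+09 * 4*pi*1e-7)) = 6.884239e-07 m
R_ac = 1.68e-8 / (6.884239e-07 * pi * 1.5290e-03) = 5.080 ohm/m

5.080 ohm/m


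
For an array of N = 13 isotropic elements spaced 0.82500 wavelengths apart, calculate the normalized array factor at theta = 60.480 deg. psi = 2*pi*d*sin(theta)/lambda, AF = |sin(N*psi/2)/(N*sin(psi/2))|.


psi = 2*pi*0.82500*sin(60.480 deg) = 4.510709 rad
AF = |sin(13*4.510709/2) / (13*sin(4.510709/2))| = 0.08590

0.08590
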